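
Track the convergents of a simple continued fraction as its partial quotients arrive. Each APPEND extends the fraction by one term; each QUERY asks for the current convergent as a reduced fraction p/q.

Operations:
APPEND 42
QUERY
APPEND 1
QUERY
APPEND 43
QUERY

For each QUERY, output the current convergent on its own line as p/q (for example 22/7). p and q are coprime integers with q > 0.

42/1
43/1
1891/44

APPEND 42: p_0 = 42·1 + 0 = 42, q_0 = 42·0 + 1 = 1 → 42/1
APPEND 1: p_1 = 1·42 + 1 = 43, q_1 = 1·1 + 0 = 1 → 43/1
APPEND 43: p_2 = 43·43 + 42 = 1891, q_2 = 43·1 + 1 = 44 → 1891/44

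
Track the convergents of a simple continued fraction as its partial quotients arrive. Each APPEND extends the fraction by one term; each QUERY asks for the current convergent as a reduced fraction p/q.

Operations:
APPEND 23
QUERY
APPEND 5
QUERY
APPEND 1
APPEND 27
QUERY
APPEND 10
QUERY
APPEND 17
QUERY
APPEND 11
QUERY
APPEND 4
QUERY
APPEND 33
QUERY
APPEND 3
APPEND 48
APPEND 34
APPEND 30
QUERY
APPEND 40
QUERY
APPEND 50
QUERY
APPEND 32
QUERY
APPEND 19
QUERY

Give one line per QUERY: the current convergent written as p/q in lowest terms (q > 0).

23/1
116/5
3869/167
38829/1676
663962/28659
7342411/316925
30033606/1296359
998451409/43096772
149378387443243/6447711172862
5980109903408915/258123160245003
299154873557888993/12912605723423012
9578936063755856691/413461506309781387
182298940084919166122/7868681225609269365

APPEND 23: p_0 = 23·1 + 0 = 23, q_0 = 23·0 + 1 = 1 → 23/1
APPEND 5: p_1 = 5·23 + 1 = 116, q_1 = 5·1 + 0 = 5 → 116/5
APPEND 1: p_2 = 1·116 + 23 = 139, q_2 = 1·5 + 1 = 6 → 139/6
APPEND 27: p_3 = 27·139 + 116 = 3869, q_3 = 27·6 + 5 = 167 → 3869/167
APPEND 10: p_4 = 10·3869 + 139 = 38829, q_4 = 10·167 + 6 = 1676 → 38829/1676
APPEND 17: p_5 = 17·38829 + 3869 = 663962, q_5 = 17·1676 + 167 = 28659 → 663962/28659
APPEND 11: p_6 = 11·663962 + 38829 = 7342411, q_6 = 11·28659 + 1676 = 316925 → 7342411/316925
APPEND 4: p_7 = 4·7342411 + 663962 = 30033606, q_7 = 4·316925 + 28659 = 1296359 → 30033606/1296359
APPEND 33: p_8 = 33·30033606 + 7342411 = 998451409, q_8 = 33·1296359 + 316925 = 43096772 → 998451409/43096772
APPEND 3: p_9 = 3·998451409 + 30033606 = 3025387833, q_9 = 3·43096772 + 1296359 = 130586675 → 3025387833/130586675
APPEND 48: p_10 = 48·3025387833 + 998451409 = 146217067393, q_10 = 48·130586675 + 43096772 = 6311257172 → 146217067393/6311257172
APPEND 34: p_11 = 34·146217067393 + 3025387833 = 4974405679195, q_11 = 34·6311257172 + 130586675 = 214713330523 → 4974405679195/214713330523
APPEND 30: p_12 = 30·4974405679195 + 146217067393 = 149378387443243, q_12 = 30·214713330523 + 6311257172 = 6447711172862 → 149378387443243/6447711172862
APPEND 40: p_13 = 40·149378387443243 + 4974405679195 = 5980109903408915, q_13 = 40·6447711172862 + 214713330523 = 258123160245003 → 5980109903408915/258123160245003
APPEND 50: p_14 = 50·5980109903408915 + 149378387443243 = 299154873557888993, q_14 = 50·258123160245003 + 6447711172862 = 12912605723423012 → 299154873557888993/12912605723423012
APPEND 32: p_15 = 32·299154873557888993 + 5980109903408915 = 9578936063755856691, q_15 = 32·12912605723423012 + 258123160245003 = 413461506309781387 → 9578936063755856691/413461506309781387
APPEND 19: p_16 = 19·9578936063755856691 + 299154873557888993 = 182298940084919166122, q_16 = 19·413461506309781387 + 12912605723423012 = 7868681225609269365 → 182298940084919166122/7868681225609269365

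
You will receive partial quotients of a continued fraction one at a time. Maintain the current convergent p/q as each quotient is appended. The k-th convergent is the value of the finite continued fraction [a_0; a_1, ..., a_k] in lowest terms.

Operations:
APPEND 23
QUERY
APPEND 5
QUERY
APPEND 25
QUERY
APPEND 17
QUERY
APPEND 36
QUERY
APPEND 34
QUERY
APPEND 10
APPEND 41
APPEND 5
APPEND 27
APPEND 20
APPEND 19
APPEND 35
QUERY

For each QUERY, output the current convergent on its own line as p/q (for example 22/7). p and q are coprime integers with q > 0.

23/1
116/5
2923/126
49807/2147
1795975/77418
61112957/2634359
46059325202179015/1985451266583078

APPEND 23: p_0 = 23·1 + 0 = 23, q_0 = 23·0 + 1 = 1 → 23/1
APPEND 5: p_1 = 5·23 + 1 = 116, q_1 = 5·1 + 0 = 5 → 116/5
APPEND 25: p_2 = 25·116 + 23 = 2923, q_2 = 25·5 + 1 = 126 → 2923/126
APPEND 17: p_3 = 17·2923 + 116 = 49807, q_3 = 17·126 + 5 = 2147 → 49807/2147
APPEND 36: p_4 = 36·49807 + 2923 = 1795975, q_4 = 36·2147 + 126 = 77418 → 1795975/77418
APPEND 34: p_5 = 34·1795975 + 49807 = 61112957, q_5 = 34·77418 + 2147 = 2634359 → 61112957/2634359
APPEND 10: p_6 = 10·61112957 + 1795975 = 612925545, q_6 = 10·2634359 + 77418 = 26421008 → 612925545/26421008
APPEND 41: p_7 = 41·612925545 + 61112957 = 25191060302, q_7 = 41·26421008 + 2634359 = 1085895687 → 25191060302/1085895687
APPEND 5: p_8 = 5·25191060302 + 612925545 = 126568227055, q_8 = 5·1085895687 + 26421008 = 5455899443 → 126568227055/5455899443
APPEND 27: p_9 = 27·126568227055 + 25191060302 = 3442533190787, q_9 = 27·5455899443 + 1085895687 = 148395180648 → 3442533190787/148395180648
APPEND 20: p_10 = 20·3442533190787 + 126568227055 = 68977232042795, q_10 = 20·148395180648 + 5455899443 = 2973359512403 → 68977232042795/2973359512403
APPEND 19: p_11 = 19·68977232042795 + 3442533190787 = 1314009942003892, q_11 = 19·2973359512403 + 148395180648 = 56642225916305 → 1314009942003892/56642225916305
APPEND 35: p_12 = 35·1314009942003892 + 68977232042795 = 46059325202179015, q_12 = 35·56642225916305 + 2973359512403 = 1985451266583078 → 46059325202179015/1985451266583078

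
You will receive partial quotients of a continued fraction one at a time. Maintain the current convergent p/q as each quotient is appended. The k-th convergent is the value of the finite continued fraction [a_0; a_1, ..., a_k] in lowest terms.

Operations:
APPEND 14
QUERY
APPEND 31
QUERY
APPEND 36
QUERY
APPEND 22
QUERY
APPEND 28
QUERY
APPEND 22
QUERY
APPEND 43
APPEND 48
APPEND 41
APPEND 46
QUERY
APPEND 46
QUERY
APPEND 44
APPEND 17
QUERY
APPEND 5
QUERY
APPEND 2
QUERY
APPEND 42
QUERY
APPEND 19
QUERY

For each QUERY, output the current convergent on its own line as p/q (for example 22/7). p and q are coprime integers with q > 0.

APPEND 14: p_0 = 14·1 + 0 = 14, q_0 = 14·0 + 1 = 1 → 14/1
APPEND 31: p_1 = 31·14 + 1 = 435, q_1 = 31·1 + 0 = 31 → 435/31
APPEND 36: p_2 = 36·435 + 14 = 15674, q_2 = 36·31 + 1 = 1117 → 15674/1117
APPEND 22: p_3 = 22·15674 + 435 = 345263, q_3 = 22·1117 + 31 = 24605 → 345263/24605
APPEND 28: p_4 = 28·345263 + 15674 = 9683038, q_4 = 28·24605 + 1117 = 690057 → 9683038/690057
APPEND 22: p_5 = 22·9683038 + 345263 = 213372099, q_5 = 22·690057 + 24605 = 15205859 → 213372099/15205859
APPEND 43: p_6 = 43·213372099 + 9683038 = 9184683295, q_6 = 43·15205859 + 690057 = 654541994 → 9184683295/654541994
APPEND 48: p_7 = 48·9184683295 + 213372099 = 441078170259, q_7 = 48·654541994 + 15205859 = 31433221571 → 441078170259/31433221571
APPEND 41: p_8 = 41·441078170259 + 9184683295 = 18093389663914, q_8 = 41·31433221571 + 654541994 = 1289416626405 → 18093389663914/1289416626405
APPEND 46: p_9 = 46·18093389663914 + 441078170259 = 832737002710303, q_9 = 46·1289416626405 + 31433221571 = 59344598036201 → 832737002710303/59344598036201
APPEND 46: p_10 = 46·832737002710303 + 18093389663914 = 38323995514337852, q_10 = 46·59344598036201 + 1289416626405 = 2731140926291651 → 38323995514337852/2731140926291651
APPEND 44: p_11 = 44·38323995514337852 + 832737002710303 = 1687088539633575791, q_11 = 44·2731140926291651 + 59344598036201 = 120229545354868845 → 1687088539633575791/120229545354868845
APPEND 17: p_12 = 17·1687088539633575791 + 38323995514337852 = 28718829169285126299, q_12 = 17·120229545354868845 + 2731140926291651 = 2046633411959062016 → 28718829169285126299/2046633411959062016
APPEND 5: p_13 = 5·28718829169285126299 + 1687088539633575791 = 145281234386059207286, q_13 = 5·2046633411959062016 + 120229545354868845 = 10353396605150178925 → 145281234386059207286/10353396605150178925
APPEND 2: p_14 = 2·145281234386059207286 + 28718829169285126299 = 319281297941403540871, q_14 = 2·10353396605150178925 + 2046633411959062016 = 22753426622259419866 → 319281297941403540871/22753426622259419866
APPEND 42: p_15 = 42·319281297941403540871 + 145281234386059207286 = 13555095747925007923868, q_15 = 42·22753426622259419866 + 10353396605150178925 = 965997314740045813297 → 13555095747925007923868/965997314740045813297
APPEND 19: p_16 = 19·13555095747925007923868 + 319281297941403540871 = 257866100508516554094363, q_16 = 19·965997314740045813297 + 22753426622259419866 = 18376702406683129872509 → 257866100508516554094363/18376702406683129872509

14/1
435/31
15674/1117
345263/24605
9683038/690057
213372099/15205859
832737002710303/59344598036201
38323995514337852/2731140926291651
28718829169285126299/2046633411959062016
145281234386059207286/10353396605150178925
319281297941403540871/22753426622259419866
13555095747925007923868/965997314740045813297
257866100508516554094363/18376702406683129872509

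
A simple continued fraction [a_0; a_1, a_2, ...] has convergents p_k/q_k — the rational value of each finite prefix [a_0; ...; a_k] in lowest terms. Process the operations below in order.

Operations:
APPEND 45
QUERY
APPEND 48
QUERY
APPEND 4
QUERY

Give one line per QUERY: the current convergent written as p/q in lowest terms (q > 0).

APPEND 45: p_0 = 45·1 + 0 = 45, q_0 = 45·0 + 1 = 1 → 45/1
APPEND 48: p_1 = 48·45 + 1 = 2161, q_1 = 48·1 + 0 = 48 → 2161/48
APPEND 4: p_2 = 4·2161 + 45 = 8689, q_2 = 4·48 + 1 = 193 → 8689/193

45/1
2161/48
8689/193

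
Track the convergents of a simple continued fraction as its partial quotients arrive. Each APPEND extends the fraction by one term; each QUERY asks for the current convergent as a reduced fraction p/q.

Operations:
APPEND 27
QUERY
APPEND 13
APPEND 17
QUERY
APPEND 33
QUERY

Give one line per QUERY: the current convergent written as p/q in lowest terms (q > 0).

27/1
6011/222
198715/7339

APPEND 27: p_0 = 27·1 + 0 = 27, q_0 = 27·0 + 1 = 1 → 27/1
APPEND 13: p_1 = 13·27 + 1 = 352, q_1 = 13·1 + 0 = 13 → 352/13
APPEND 17: p_2 = 17·352 + 27 = 6011, q_2 = 17·13 + 1 = 222 → 6011/222
APPEND 33: p_3 = 33·6011 + 352 = 198715, q_3 = 33·222 + 13 = 7339 → 198715/7339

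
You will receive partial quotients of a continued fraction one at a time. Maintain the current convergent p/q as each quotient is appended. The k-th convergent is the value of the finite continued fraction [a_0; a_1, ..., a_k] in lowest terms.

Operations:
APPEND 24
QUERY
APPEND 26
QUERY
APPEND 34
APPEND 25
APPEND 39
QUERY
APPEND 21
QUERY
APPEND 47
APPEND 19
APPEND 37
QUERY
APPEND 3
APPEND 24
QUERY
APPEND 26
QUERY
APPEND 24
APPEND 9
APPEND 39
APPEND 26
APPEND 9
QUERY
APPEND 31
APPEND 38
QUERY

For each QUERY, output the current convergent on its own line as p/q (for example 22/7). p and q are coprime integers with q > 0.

APPEND 24: p_0 = 24·1 + 0 = 24, q_0 = 24·0 + 1 = 1 → 24/1
APPEND 26: p_1 = 26·24 + 1 = 625, q_1 = 26·1 + 0 = 26 → 625/26
APPEND 34: p_2 = 34·625 + 24 = 21274, q_2 = 34·26 + 1 = 885 → 21274/885
APPEND 25: p_3 = 25·21274 + 625 = 532475, q_3 = 25·885 + 26 = 22151 → 532475/22151
APPEND 39: p_4 = 39·532475 + 21274 = 20787799, q_4 = 39·22151 + 885 = 864774 → 20787799/864774
APPEND 21: p_5 = 21·20787799 + 532475 = 437076254, q_5 = 21·864774 + 22151 = 18182405 → 437076254/18182405
APPEND 47: p_6 = 47·437076254 + 20787799 = 20563371737, q_6 = 47·18182405 + 864774 = 855437809 → 20563371737/855437809
APPEND 19: p_7 = 19·20563371737 + 437076254 = 391141139257, q_7 = 19·855437809 + 18182405 = 16271500776 → 391141139257/16271500776
APPEND 37: p_8 = 37·391141139257 + 20563371737 = 14492785524246, q_8 = 37·16271500776 + 855437809 = 602900966521 → 14492785524246/602900966521
APPEND 3: p_9 = 3·14492785524246 + 391141139257 = 43869497711995, q_9 = 3·602900966521 + 16271500776 = 1824974400339 → 43869497711995/1824974400339
APPEND 24: p_10 = 24·43869497711995 + 14492785524246 = 1067360730612126, q_10 = 24·1824974400339 + 602900966521 = 44402286574657 → 1067360730612126/44402286574657
APPEND 26: p_11 = 26·1067360730612126 + 43869497711995 = 27795248493627271, q_11 = 26·44402286574657 + 1824974400339 = 1156284425341421 → 27795248493627271/1156284425341421
APPEND 24: p_12 = 24·27795248493627271 + 1067360730612126 = 668153324577666630, q_12 = 24·1156284425341421 + 44402286574657 = 27795228494768761 → 668153324577666630/27795228494768761
APPEND 9: p_13 = 9·668153324577666630 + 27795248493627271 = 6041175169692626941, q_13 = 9·27795228494768761 + 1156284425341421 = 251313340878260270 → 6041175169692626941/251313340878260270
APPEND 39: p_14 = 39·6041175169692626941 + 668153324577666630 = 236273984942590117329, q_14 = 39·251313340878260270 + 27795228494768761 = 9829015522746919291 → 236273984942590117329/9829015522746919291
APPEND 26: p_15 = 26·236273984942590117329 + 6041175169692626941 = 6149164783677035677495, q_15 = 26·9829015522746919291 + 251313340878260270 = 255805716932298161836 → 6149164783677035677495/255805716932298161836
APPEND 9: p_16 = 9·6149164783677035677495 + 236273984942590117329 = 55578757038035911214784, q_16 = 9·255805716932298161836 + 9829015522746919291 = 2312080467913430375815 → 55578757038035911214784/2312080467913430375815
APPEND 31: p_17 = 31·55578757038035911214784 + 6149164783677035677495 = 1729090632962790283335799, q_17 = 31·2312080467913430375815 + 255805716932298161836 = 71930300222248639812101 → 1729090632962790283335799/71930300222248639812101
APPEND 38: p_18 = 38·1729090632962790283335799 + 55578757038035911214784 = 65761022809624066677975146, q_18 = 38·71930300222248639812101 + 2312080467913430375815 = 2735663488913361743235653 → 65761022809624066677975146/2735663488913361743235653

24/1
625/26
20787799/864774
437076254/18182405
14492785524246/602900966521
1067360730612126/44402286574657
27795248493627271/1156284425341421
55578757038035911214784/2312080467913430375815
65761022809624066677975146/2735663488913361743235653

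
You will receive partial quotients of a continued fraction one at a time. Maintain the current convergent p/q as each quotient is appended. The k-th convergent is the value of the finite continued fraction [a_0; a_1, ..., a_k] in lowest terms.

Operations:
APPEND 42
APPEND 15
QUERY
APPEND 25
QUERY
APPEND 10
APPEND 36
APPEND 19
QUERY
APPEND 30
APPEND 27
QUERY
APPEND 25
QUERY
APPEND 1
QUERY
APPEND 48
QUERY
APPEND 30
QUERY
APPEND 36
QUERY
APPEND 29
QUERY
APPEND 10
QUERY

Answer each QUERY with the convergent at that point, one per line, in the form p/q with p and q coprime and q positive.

APPEND 42: p_0 = 42·1 + 0 = 42, q_0 = 42·0 + 1 = 1 → 42/1
APPEND 15: p_1 = 15·42 + 1 = 631, q_1 = 15·1 + 0 = 15 → 631/15
APPEND 25: p_2 = 25·631 + 42 = 15817, q_2 = 25·15 + 1 = 376 → 15817/376
APPEND 10: p_3 = 10·15817 + 631 = 158801, q_3 = 10·376 + 15 = 3775 → 158801/3775
APPEND 36: p_4 = 36·158801 + 15817 = 5732653, q_4 = 36·3775 + 376 = 136276 → 5732653/136276
APPEND 19: p_5 = 19·5732653 + 158801 = 109079208, q_5 = 19·136276 + 3775 = 2593019 → 109079208/2593019
APPEND 30: p_6 = 30·109079208 + 5732653 = 3278108893, q_6 = 30·2593019 + 136276 = 77926846 → 3278108893/77926846
APPEND 27: p_7 = 27·3278108893 + 109079208 = 88618019319, q_7 = 27·77926846 + 2593019 = 2106617861 → 88618019319/2106617861
APPEND 25: p_8 = 25·88618019319 + 3278108893 = 2218728591868, q_8 = 25·2106617861 + 77926846 = 52743373371 → 2218728591868/52743373371
APPEND 1: p_9 = 1·2218728591868 + 88618019319 = 2307346611187, q_9 = 1·52743373371 + 2106617861 = 54849991232 → 2307346611187/54849991232
APPEND 48: p_10 = 48·2307346611187 + 2218728591868 = 112971365928844, q_10 = 48·54849991232 + 52743373371 = 2685542952507 → 112971365928844/2685542952507
APPEND 30: p_11 = 30·112971365928844 + 2307346611187 = 3391448324476507, q_11 = 30·2685542952507 + 54849991232 = 80621138566442 → 3391448324476507/80621138566442
APPEND 36: p_12 = 36·3391448324476507 + 112971365928844 = 122205111047083096, q_12 = 36·80621138566442 + 2685542952507 = 2905046531344419 → 122205111047083096/2905046531344419
APPEND 29: p_13 = 29·122205111047083096 + 3391448324476507 = 3547339668689886291, q_13 = 29·2905046531344419 + 80621138566442 = 84326970547554593 → 3547339668689886291/84326970547554593
APPEND 10: p_14 = 10·3547339668689886291 + 122205111047083096 = 35595601797945946006, q_14 = 10·84326970547554593 + 2905046531344419 = 846174752006890349 → 35595601797945946006/846174752006890349

631/15
15817/376
109079208/2593019
88618019319/2106617861
2218728591868/52743373371
2307346611187/54849991232
112971365928844/2685542952507
3391448324476507/80621138566442
122205111047083096/2905046531344419
3547339668689886291/84326970547554593
35595601797945946006/846174752006890349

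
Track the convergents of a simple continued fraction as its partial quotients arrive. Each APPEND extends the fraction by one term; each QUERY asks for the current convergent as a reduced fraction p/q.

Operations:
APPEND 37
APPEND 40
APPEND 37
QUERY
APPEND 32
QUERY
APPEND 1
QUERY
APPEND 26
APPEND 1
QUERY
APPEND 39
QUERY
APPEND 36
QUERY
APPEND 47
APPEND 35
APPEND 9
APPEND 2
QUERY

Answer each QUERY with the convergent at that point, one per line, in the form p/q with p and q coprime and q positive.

APPEND 37: p_0 = 37·1 + 0 = 37, q_0 = 37·0 + 1 = 1 → 37/1
APPEND 40: p_1 = 40·37 + 1 = 1481, q_1 = 40·1 + 0 = 40 → 1481/40
APPEND 37: p_2 = 37·1481 + 37 = 54834, q_2 = 37·40 + 1 = 1481 → 54834/1481
APPEND 32: p_3 = 32·54834 + 1481 = 1756169, q_3 = 32·1481 + 40 = 47432 → 1756169/47432
APPEND 1: p_4 = 1·1756169 + 54834 = 1811003, q_4 = 1·47432 + 1481 = 48913 → 1811003/48913
APPEND 26: p_5 = 26·1811003 + 1756169 = 48842247, q_5 = 26·48913 + 47432 = 1319170 → 48842247/1319170
APPEND 1: p_6 = 1·48842247 + 1811003 = 50653250, q_6 = 1·1319170 + 48913 = 1368083 → 50653250/1368083
APPEND 39: p_7 = 39·50653250 + 48842247 = 2024318997, q_7 = 39·1368083 + 1319170 = 54674407 → 2024318997/54674407
APPEND 36: p_8 = 36·2024318997 + 50653250 = 72926137142, q_8 = 36·54674407 + 1368083 = 1969646735 → 72926137142/1969646735
APPEND 47: p_9 = 47·72926137142 + 2024318997 = 3429552764671, q_9 = 47·1969646735 + 54674407 = 92628070952 → 3429552764671/92628070952
APPEND 35: p_10 = 35·3429552764671 + 72926137142 = 120107272900627, q_10 = 35·92628070952 + 1969646735 = 3243952130055 → 120107272900627/3243952130055
APPEND 9: p_11 = 9·120107272900627 + 3429552764671 = 1084395008870314, q_11 = 9·3243952130055 + 92628070952 = 29288197241447 → 1084395008870314/29288197241447
APPEND 2: p_12 = 2·1084395008870314 + 120107272900627 = 2288897290641255, q_12 = 2·29288197241447 + 3243952130055 = 61820346612949 → 2288897290641255/61820346612949

54834/1481
1756169/47432
1811003/48913
50653250/1368083
2024318997/54674407
72926137142/1969646735
2288897290641255/61820346612949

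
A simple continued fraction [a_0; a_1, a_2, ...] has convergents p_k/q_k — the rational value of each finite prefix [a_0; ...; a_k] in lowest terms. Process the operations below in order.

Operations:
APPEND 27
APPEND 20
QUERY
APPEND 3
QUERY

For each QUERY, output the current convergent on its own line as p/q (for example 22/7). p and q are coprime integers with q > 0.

APPEND 27: p_0 = 27·1 + 0 = 27, q_0 = 27·0 + 1 = 1 → 27/1
APPEND 20: p_1 = 20·27 + 1 = 541, q_1 = 20·1 + 0 = 20 → 541/20
APPEND 3: p_2 = 3·541 + 27 = 1650, q_2 = 3·20 + 1 = 61 → 1650/61

541/20
1650/61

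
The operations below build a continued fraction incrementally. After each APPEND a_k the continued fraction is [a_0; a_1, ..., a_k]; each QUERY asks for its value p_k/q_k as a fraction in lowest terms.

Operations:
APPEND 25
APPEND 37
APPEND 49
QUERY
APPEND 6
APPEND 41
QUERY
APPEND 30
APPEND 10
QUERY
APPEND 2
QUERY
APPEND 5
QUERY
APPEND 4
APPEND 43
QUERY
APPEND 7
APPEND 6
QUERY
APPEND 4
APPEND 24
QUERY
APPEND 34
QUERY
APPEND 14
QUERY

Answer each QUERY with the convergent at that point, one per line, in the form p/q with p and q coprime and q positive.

APPEND 25: p_0 = 25·1 + 0 = 25, q_0 = 25·0 + 1 = 1 → 25/1
APPEND 37: p_1 = 37·25 + 1 = 926, q_1 = 37·1 + 0 = 37 → 926/37
APPEND 49: p_2 = 49·926 + 25 = 45399, q_2 = 49·37 + 1 = 1814 → 45399/1814
APPEND 6: p_3 = 6·45399 + 926 = 273320, q_3 = 6·1814 + 37 = 10921 → 273320/10921
APPEND 41: p_4 = 41·273320 + 45399 = 11251519, q_4 = 41·10921 + 1814 = 449575 → 11251519/449575
APPEND 30: p_5 = 30·11251519 + 273320 = 337818890, q_5 = 30·449575 + 10921 = 13498171 → 337818890/13498171
APPEND 10: p_6 = 10·337818890 + 11251519 = 3389440419, q_6 = 10·13498171 + 449575 = 135431285 → 3389440419/135431285
APPEND 2: p_7 = 2·3389440419 + 337818890 = 7116699728, q_7 = 2·135431285 + 13498171 = 284360741 → 7116699728/284360741
APPEND 5: p_8 = 5·7116699728 + 3389440419 = 38972939059, q_8 = 5·284360741 + 135431285 = 1557234990 → 38972939059/1557234990
APPEND 4: p_9 = 4·38972939059 + 7116699728 = 163008455964, q_9 = 4·1557234990 + 284360741 = 6513300701 → 163008455964/6513300701
APPEND 43: p_10 = 43·163008455964 + 38972939059 = 7048336545511, q_10 = 43·6513300701 + 1557234990 = 281629165133 → 7048336545511/281629165133
APPEND 7: p_11 = 7·7048336545511 + 163008455964 = 49501364274541, q_11 = 7·281629165133 + 6513300701 = 1977917456632 → 49501364274541/1977917456632
APPEND 6: p_12 = 6·49501364274541 + 7048336545511 = 304056522192757, q_12 = 6·1977917456632 + 281629165133 = 12149133904925 → 304056522192757/12149133904925
APPEND 4: p_13 = 4·304056522192757 + 49501364274541 = 1265727453045569, q_13 = 4·12149133904925 + 1977917456632 = 50574453076332 → 1265727453045569/50574453076332
APPEND 24: p_14 = 24·1265727453045569 + 304056522192757 = 30681515395286413, q_14 = 24·50574453076332 + 12149133904925 = 1225936007736893 → 30681515395286413/1225936007736893
APPEND 34: p_15 = 34·30681515395286413 + 1265727453045569 = 1044437250892783611, q_15 = 34·1225936007736893 + 50574453076332 = 41732398716130694 → 1044437250892783611/41732398716130694
APPEND 14: p_16 = 14·1044437250892783611 + 30681515395286413 = 14652803027894256967, q_16 = 14·41732398716130694 + 1225936007736893 = 585479518033566609 → 14652803027894256967/585479518033566609

45399/1814
11251519/449575
3389440419/135431285
7116699728/284360741
38972939059/1557234990
7048336545511/281629165133
304056522192757/12149133904925
30681515395286413/1225936007736893
1044437250892783611/41732398716130694
14652803027894256967/585479518033566609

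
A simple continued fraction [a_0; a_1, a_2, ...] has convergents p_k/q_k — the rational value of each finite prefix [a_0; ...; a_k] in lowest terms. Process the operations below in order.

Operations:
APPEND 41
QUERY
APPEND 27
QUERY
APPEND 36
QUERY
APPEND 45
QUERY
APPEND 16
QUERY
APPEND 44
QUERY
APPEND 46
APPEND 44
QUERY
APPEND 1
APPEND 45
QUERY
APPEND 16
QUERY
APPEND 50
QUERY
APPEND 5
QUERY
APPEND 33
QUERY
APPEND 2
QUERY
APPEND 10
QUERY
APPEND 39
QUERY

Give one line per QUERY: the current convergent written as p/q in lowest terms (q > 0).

41/1
1108/27
39929/973
1797913/43812
28806537/701965
1269285541/30930272
2571570708153/62664687260
120920969939073/2946632865425
1937365505674744/47210214028537
96989196253676273/2363457334292275
486883346774056109/11864496885489912
16164139639797527870/393891854555459371
32815162626369111849/799648205996408654
344315765903488646360/8390373914519545911
13461130032862426319889/328024230872258699183

APPEND 41: p_0 = 41·1 + 0 = 41, q_0 = 41·0 + 1 = 1 → 41/1
APPEND 27: p_1 = 27·41 + 1 = 1108, q_1 = 27·1 + 0 = 27 → 1108/27
APPEND 36: p_2 = 36·1108 + 41 = 39929, q_2 = 36·27 + 1 = 973 → 39929/973
APPEND 45: p_3 = 45·39929 + 1108 = 1797913, q_3 = 45·973 + 27 = 43812 → 1797913/43812
APPEND 16: p_4 = 16·1797913 + 39929 = 28806537, q_4 = 16·43812 + 973 = 701965 → 28806537/701965
APPEND 44: p_5 = 44·28806537 + 1797913 = 1269285541, q_5 = 44·701965 + 43812 = 30930272 → 1269285541/30930272
APPEND 46: p_6 = 46·1269285541 + 28806537 = 58415941423, q_6 = 46·30930272 + 701965 = 1423494477 → 58415941423/1423494477
APPEND 44: p_7 = 44·58415941423 + 1269285541 = 2571570708153, q_7 = 44·1423494477 + 30930272 = 62664687260 → 2571570708153/62664687260
APPEND 1: p_8 = 1·2571570708153 + 58415941423 = 2629986649576, q_8 = 1·62664687260 + 1423494477 = 64088181737 → 2629986649576/64088181737
APPEND 45: p_9 = 45·2629986649576 + 2571570708153 = 120920969939073, q_9 = 45·64088181737 + 62664687260 = 2946632865425 → 120920969939073/2946632865425
APPEND 16: p_10 = 16·120920969939073 + 2629986649576 = 1937365505674744, q_10 = 16·2946632865425 + 64088181737 = 47210214028537 → 1937365505674744/47210214028537
APPEND 50: p_11 = 50·1937365505674744 + 120920969939073 = 96989196253676273, q_11 = 50·47210214028537 + 2946632865425 = 2363457334292275 → 96989196253676273/2363457334292275
APPEND 5: p_12 = 5·96989196253676273 + 1937365505674744 = 486883346774056109, q_12 = 5·2363457334292275 + 47210214028537 = 11864496885489912 → 486883346774056109/11864496885489912
APPEND 33: p_13 = 33·486883346774056109 + 96989196253676273 = 16164139639797527870, q_13 = 33·11864496885489912 + 2363457334292275 = 393891854555459371 → 16164139639797527870/393891854555459371
APPEND 2: p_14 = 2·16164139639797527870 + 486883346774056109 = 32815162626369111849, q_14 = 2·393891854555459371 + 11864496885489912 = 799648205996408654 → 32815162626369111849/799648205996408654
APPEND 10: p_15 = 10·32815162626369111849 + 16164139639797527870 = 344315765903488646360, q_15 = 10·799648205996408654 + 393891854555459371 = 8390373914519545911 → 344315765903488646360/8390373914519545911
APPEND 39: p_16 = 39·344315765903488646360 + 32815162626369111849 = 13461130032862426319889, q_16 = 39·8390373914519545911 + 799648205996408654 = 328024230872258699183 → 13461130032862426319889/328024230872258699183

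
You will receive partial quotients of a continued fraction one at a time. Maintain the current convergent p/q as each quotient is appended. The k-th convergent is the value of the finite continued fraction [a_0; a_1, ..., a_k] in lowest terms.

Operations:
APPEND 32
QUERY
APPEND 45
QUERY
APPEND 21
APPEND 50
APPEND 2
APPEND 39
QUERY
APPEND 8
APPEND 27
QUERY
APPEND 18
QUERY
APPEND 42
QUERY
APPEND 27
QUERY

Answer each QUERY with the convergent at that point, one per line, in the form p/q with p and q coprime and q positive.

32/1
1441/45
120952616/3777149
26329404497/822223505
474899964349/14830335918
19972127907155/623696332061
539722353457534/16854631301565

APPEND 32: p_0 = 32·1 + 0 = 32, q_0 = 32·0 + 1 = 1 → 32/1
APPEND 45: p_1 = 45·32 + 1 = 1441, q_1 = 45·1 + 0 = 45 → 1441/45
APPEND 21: p_2 = 21·1441 + 32 = 30293, q_2 = 21·45 + 1 = 946 → 30293/946
APPEND 50: p_3 = 50·30293 + 1441 = 1516091, q_3 = 50·946 + 45 = 47345 → 1516091/47345
APPEND 2: p_4 = 2·1516091 + 30293 = 3062475, q_4 = 2·47345 + 946 = 95636 → 3062475/95636
APPEND 39: p_5 = 39·3062475 + 1516091 = 120952616, q_5 = 39·95636 + 47345 = 3777149 → 120952616/3777149
APPEND 8: p_6 = 8·120952616 + 3062475 = 970683403, q_6 = 8·3777149 + 95636 = 30312828 → 970683403/30312828
APPEND 27: p_7 = 27·970683403 + 120952616 = 26329404497, q_7 = 27·30312828 + 3777149 = 822223505 → 26329404497/822223505
APPEND 18: p_8 = 18·26329404497 + 970683403 = 474899964349, q_8 = 18·822223505 + 30312828 = 14830335918 → 474899964349/14830335918
APPEND 42: p_9 = 42·474899964349 + 26329404497 = 19972127907155, q_9 = 42·14830335918 + 822223505 = 623696332061 → 19972127907155/623696332061
APPEND 27: p_10 = 27·19972127907155 + 474899964349 = 539722353457534, q_10 = 27·623696332061 + 14830335918 = 16854631301565 → 539722353457534/16854631301565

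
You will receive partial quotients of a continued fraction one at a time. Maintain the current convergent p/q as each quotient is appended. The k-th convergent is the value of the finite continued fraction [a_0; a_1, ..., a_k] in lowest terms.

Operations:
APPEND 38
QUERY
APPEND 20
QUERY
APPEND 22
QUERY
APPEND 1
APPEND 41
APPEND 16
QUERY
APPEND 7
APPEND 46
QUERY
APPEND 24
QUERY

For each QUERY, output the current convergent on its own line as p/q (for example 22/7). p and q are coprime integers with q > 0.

APPEND 38: p_0 = 38·1 + 0 = 38, q_0 = 38·0 + 1 = 1 → 38/1
APPEND 20: p_1 = 20·38 + 1 = 761, q_1 = 20·1 + 0 = 20 → 761/20
APPEND 22: p_2 = 22·761 + 38 = 16780, q_2 = 22·20 + 1 = 441 → 16780/441
APPEND 1: p_3 = 1·16780 + 761 = 17541, q_3 = 1·441 + 20 = 461 → 17541/461
APPEND 41: p_4 = 41·17541 + 16780 = 735961, q_4 = 41·461 + 441 = 19342 → 735961/19342
APPEND 16: p_5 = 16·735961 + 17541 = 11792917, q_5 = 16·19342 + 461 = 309933 → 11792917/309933
APPEND 7: p_6 = 7·11792917 + 735961 = 83286380, q_6 = 7·309933 + 19342 = 2188873 → 83286380/2188873
APPEND 46: p_7 = 46·83286380 + 11792917 = 3842966397, q_7 = 46·2188873 + 309933 = 100998091 → 3842966397/100998091
APPEND 24: p_8 = 24·3842966397 + 83286380 = 92314479908, q_8 = 24·100998091 + 2188873 = 2426143057 → 92314479908/2426143057

38/1
761/20
16780/441
11792917/309933
3842966397/100998091
92314479908/2426143057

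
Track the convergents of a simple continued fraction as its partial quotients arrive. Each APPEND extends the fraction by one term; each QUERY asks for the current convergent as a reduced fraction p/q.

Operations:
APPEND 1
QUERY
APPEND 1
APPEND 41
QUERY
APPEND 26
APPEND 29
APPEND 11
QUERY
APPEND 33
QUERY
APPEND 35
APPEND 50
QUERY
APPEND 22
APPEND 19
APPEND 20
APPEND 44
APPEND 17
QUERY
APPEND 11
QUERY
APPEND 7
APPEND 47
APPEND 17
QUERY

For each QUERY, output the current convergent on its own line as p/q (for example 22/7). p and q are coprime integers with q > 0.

APPEND 1: p_0 = 1·1 + 0 = 1, q_0 = 1·0 + 1 = 1 → 1/1
APPEND 1: p_1 = 1·1 + 1 = 2, q_1 = 1·1 + 0 = 1 → 2/1
APPEND 41: p_2 = 41·2 + 1 = 83, q_2 = 41·1 + 1 = 42 → 83/42
APPEND 26: p_3 = 26·83 + 2 = 2160, q_3 = 26·42 + 1 = 1093 → 2160/1093
APPEND 29: p_4 = 29·2160 + 83 = 62723, q_4 = 29·1093 + 42 = 31739 → 62723/31739
APPEND 11: p_5 = 11·62723 + 2160 = 692113, q_5 = 11·31739 + 1093 = 350222 → 692113/350222
APPEND 33: p_6 = 33·692113 + 62723 = 22902452, q_6 = 33·350222 + 31739 = 11589065 → 22902452/11589065
APPEND 35: p_7 = 35·22902452 + 692113 = 802277933, q_7 = 35·11589065 + 350222 = 405967497 → 802277933/405967497
APPEND 50: p_8 = 50·802277933 + 22902452 = 40136799102, q_8 = 50·405967497 + 11589065 = 20309963915 → 40136799102/20309963915
APPEND 22: p_9 = 22·40136799102 + 802277933 = 883811858177, q_9 = 22·20309963915 + 405967497 = 447225173627 → 883811858177/447225173627
APPEND 19: p_10 = 19·883811858177 + 40136799102 = 16832562104465, q_10 = 19·447225173627 + 20309963915 = 8517588262828 → 16832562104465/8517588262828
APPEND 20: p_11 = 20·16832562104465 + 883811858177 = 337535053947477, q_11 = 20·8517588262828 + 447225173627 = 170798990430187 → 337535053947477/170798990430187
APPEND 44: p_12 = 44·337535053947477 + 16832562104465 = 14868374935793453, q_12 = 44·170798990430187 + 8517588262828 = 7523673167191056 → 14868374935793453/7523673167191056
APPEND 17: p_13 = 17·14868374935793453 + 337535053947477 = 253099908962436178, q_13 = 17·7523673167191056 + 170798990430187 = 128073242832678139 → 253099908962436178/128073242832678139
APPEND 11: p_14 = 11·253099908962436178 + 14868374935793453 = 2798967373522591411, q_14 = 11·128073242832678139 + 7523673167191056 = 1416329344326650585 → 2798967373522591411/1416329344326650585
APPEND 7: p_15 = 7·2798967373522591411 + 253099908962436178 = 19845871523620576055, q_15 = 7·1416329344326650585 + 128073242832678139 = 10042378653119232234 → 19845871523620576055/10042378653119232234
APPEND 47: p_16 = 47·19845871523620576055 + 2798967373522591411 = 935554928983689665996, q_16 = 47·10042378653119232234 + 1416329344326650585 = 473408126040930565583 → 935554928983689665996/473408126040930565583
APPEND 17: p_17 = 17·935554928983689665996 + 19845871523620576055 = 15924279664246344897987, q_17 = 17·473408126040930565583 + 10042378653119232234 = 8057980521348938847145 → 15924279664246344897987/8057980521348938847145

1/1
83/42
692113/350222
22902452/11589065
40136799102/20309963915
253099908962436178/128073242832678139
2798967373522591411/1416329344326650585
15924279664246344897987/8057980521348938847145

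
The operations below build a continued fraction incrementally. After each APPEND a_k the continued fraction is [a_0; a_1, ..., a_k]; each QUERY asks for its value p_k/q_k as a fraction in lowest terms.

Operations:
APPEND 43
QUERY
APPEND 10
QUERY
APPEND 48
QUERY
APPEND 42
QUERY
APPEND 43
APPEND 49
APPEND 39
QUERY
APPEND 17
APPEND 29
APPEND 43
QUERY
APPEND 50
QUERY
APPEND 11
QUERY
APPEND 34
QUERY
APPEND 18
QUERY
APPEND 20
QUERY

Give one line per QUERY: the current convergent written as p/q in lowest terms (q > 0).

APPEND 43: p_0 = 43·1 + 0 = 43, q_0 = 43·0 + 1 = 1 → 43/1
APPEND 10: p_1 = 10·43 + 1 = 431, q_1 = 10·1 + 0 = 10 → 431/10
APPEND 48: p_2 = 48·431 + 43 = 20731, q_2 = 48·10 + 1 = 481 → 20731/481
APPEND 42: p_3 = 42·20731 + 431 = 871133, q_3 = 42·481 + 10 = 20212 → 871133/20212
APPEND 43: p_4 = 43·871133 + 20731 = 37479450, q_4 = 43·20212 + 481 = 869597 → 37479450/869597
APPEND 49: p_5 = 49·37479450 + 871133 = 1837364183, q_5 = 49·869597 + 20212 = 42630465 → 1837364183/42630465
APPEND 39: p_6 = 39·1837364183 + 37479450 = 71694682587, q_6 = 39·42630465 + 869597 = 1663457732 → 71694682587/1663457732
APPEND 17: p_7 = 17·71694682587 + 1837364183 = 1220646968162, q_7 = 17·1663457732 + 42630465 = 28321411909 → 1220646968162/28321411909
APPEND 29: p_8 = 29·1220646968162 + 71694682587 = 35470456759285, q_8 = 29·28321411909 + 1663457732 = 822984403093 → 35470456759285/822984403093
APPEND 43: p_9 = 43·35470456759285 + 1220646968162 = 1526450287617417, q_9 = 43·822984403093 + 28321411909 = 35416650744908 → 1526450287617417/35416650744908
APPEND 50: p_10 = 50·1526450287617417 + 35470456759285 = 76357984837630135, q_10 = 50·35416650744908 + 822984403093 = 1771655521648493 → 76357984837630135/1771655521648493
APPEND 11: p_11 = 11·76357984837630135 + 1526450287617417 = 841464283501548902, q_11 = 11·1771655521648493 + 35416650744908 = 19523627388878331 → 841464283501548902/19523627388878331
APPEND 34: p_12 = 34·841464283501548902 + 76357984837630135 = 28686143623890292803, q_12 = 34·19523627388878331 + 1771655521648493 = 665574986743511747 → 28686143623890292803/665574986743511747
APPEND 18: p_13 = 18·28686143623890292803 + 841464283501548902 = 517192049513526819356, q_13 = 18·665574986743511747 + 19523627388878331 = 11999873388772089777 → 517192049513526819356/11999873388772089777
APPEND 20: p_14 = 20·517192049513526819356 + 28686143623890292803 = 10372527133894426679923, q_14 = 20·11999873388772089777 + 665574986743511747 = 240663042762185307287 → 10372527133894426679923/240663042762185307287

43/1
431/10
20731/481
871133/20212
71694682587/1663457732
1526450287617417/35416650744908
76357984837630135/1771655521648493
841464283501548902/19523627388878331
28686143623890292803/665574986743511747
517192049513526819356/11999873388772089777
10372527133894426679923/240663042762185307287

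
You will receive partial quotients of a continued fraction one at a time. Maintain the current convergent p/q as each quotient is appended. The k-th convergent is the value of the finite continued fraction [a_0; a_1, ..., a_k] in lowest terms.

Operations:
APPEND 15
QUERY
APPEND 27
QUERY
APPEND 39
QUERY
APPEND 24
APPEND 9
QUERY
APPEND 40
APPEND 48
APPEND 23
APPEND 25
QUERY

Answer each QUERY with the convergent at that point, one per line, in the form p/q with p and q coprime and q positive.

APPEND 15: p_0 = 15·1 + 0 = 15, q_0 = 15·0 + 1 = 1 → 15/1
APPEND 27: p_1 = 27·15 + 1 = 406, q_1 = 27·1 + 0 = 27 → 406/27
APPEND 39: p_2 = 39·406 + 15 = 15849, q_2 = 39·27 + 1 = 1054 → 15849/1054
APPEND 24: p_3 = 24·15849 + 406 = 380782, q_3 = 24·1054 + 27 = 25323 → 380782/25323
APPEND 9: p_4 = 9·380782 + 15849 = 3442887, q_4 = 9·25323 + 1054 = 228961 → 3442887/228961
APPEND 40: p_5 = 40·3442887 + 380782 = 138096262, q_5 = 40·228961 + 25323 = 9183763 → 138096262/9183763
APPEND 48: p_6 = 48·138096262 + 3442887 = 6632063463, q_6 = 48·9183763 + 228961 = 441049585 → 6632063463/441049585
APPEND 23: p_7 = 23·6632063463 + 138096262 = 152675555911, q_7 = 23·441049585 + 9183763 = 10153324218 → 152675555911/10153324218
APPEND 25: p_8 = 25·152675555911 + 6632063463 = 3823520961238, q_8 = 25·10153324218 + 441049585 = 254274155035 → 3823520961238/254274155035

15/1
406/27
15849/1054
3442887/228961
3823520961238/254274155035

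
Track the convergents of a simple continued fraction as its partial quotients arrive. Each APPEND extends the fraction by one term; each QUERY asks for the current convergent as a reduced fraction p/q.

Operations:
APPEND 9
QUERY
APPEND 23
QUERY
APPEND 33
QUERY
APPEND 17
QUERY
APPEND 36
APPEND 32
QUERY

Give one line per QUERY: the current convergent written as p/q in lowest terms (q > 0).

9/1
208/23
6873/760
117049/12943
135177433/14947599

APPEND 9: p_0 = 9·1 + 0 = 9, q_0 = 9·0 + 1 = 1 → 9/1
APPEND 23: p_1 = 23·9 + 1 = 208, q_1 = 23·1 + 0 = 23 → 208/23
APPEND 33: p_2 = 33·208 + 9 = 6873, q_2 = 33·23 + 1 = 760 → 6873/760
APPEND 17: p_3 = 17·6873 + 208 = 117049, q_3 = 17·760 + 23 = 12943 → 117049/12943
APPEND 36: p_4 = 36·117049 + 6873 = 4220637, q_4 = 36·12943 + 760 = 466708 → 4220637/466708
APPEND 32: p_5 = 32·4220637 + 117049 = 135177433, q_5 = 32·466708 + 12943 = 14947599 → 135177433/14947599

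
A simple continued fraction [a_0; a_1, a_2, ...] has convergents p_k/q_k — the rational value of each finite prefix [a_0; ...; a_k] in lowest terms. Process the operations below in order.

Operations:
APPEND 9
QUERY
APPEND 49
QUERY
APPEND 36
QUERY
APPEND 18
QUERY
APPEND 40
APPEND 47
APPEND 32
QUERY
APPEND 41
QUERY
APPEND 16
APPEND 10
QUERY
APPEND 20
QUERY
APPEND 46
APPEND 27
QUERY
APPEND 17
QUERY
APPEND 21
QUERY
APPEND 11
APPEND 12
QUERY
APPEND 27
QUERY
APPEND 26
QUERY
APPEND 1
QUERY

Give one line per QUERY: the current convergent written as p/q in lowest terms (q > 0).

9/1
442/49
15921/1765
287020/31819
17311749745/1919178333
710322372452/78746246147
114535019462222/12697337412997
2302082858953417/255208607376625
2864581439204577325/317567127079295794
48803894813009133929/5410393453624766245
1027746372512396389834/113935829653199386939
137275914281904829455070/15218390065319015657827
3717803699603879764708993/412155236283252240783903
96800172103982778711888888/10731254533429877276039305
100517975803586658476597881/11143409769713129516823208

APPEND 9: p_0 = 9·1 + 0 = 9, q_0 = 9·0 + 1 = 1 → 9/1
APPEND 49: p_1 = 49·9 + 1 = 442, q_1 = 49·1 + 0 = 49 → 442/49
APPEND 36: p_2 = 36·442 + 9 = 15921, q_2 = 36·49 + 1 = 1765 → 15921/1765
APPEND 18: p_3 = 18·15921 + 442 = 287020, q_3 = 18·1765 + 49 = 31819 → 287020/31819
APPEND 40: p_4 = 40·287020 + 15921 = 11496721, q_4 = 40·31819 + 1765 = 1274525 → 11496721/1274525
APPEND 47: p_5 = 47·11496721 + 287020 = 540632907, q_5 = 47·1274525 + 31819 = 59934494 → 540632907/59934494
APPEND 32: p_6 = 32·540632907 + 11496721 = 17311749745, q_6 = 32·59934494 + 1274525 = 1919178333 → 17311749745/1919178333
APPEND 41: p_7 = 41·17311749745 + 540632907 = 710322372452, q_7 = 41·1919178333 + 59934494 = 78746246147 → 710322372452/78746246147
APPEND 16: p_8 = 16·710322372452 + 17311749745 = 11382469708977, q_8 = 16·78746246147 + 1919178333 = 1261859116685 → 11382469708977/1261859116685
APPEND 10: p_9 = 10·11382469708977 + 710322372452 = 114535019462222, q_9 = 10·1261859116685 + 78746246147 = 12697337412997 → 114535019462222/12697337412997
APPEND 20: p_10 = 20·114535019462222 + 11382469708977 = 2302082858953417, q_10 = 20·12697337412997 + 1261859116685 = 255208607376625 → 2302082858953417/255208607376625
APPEND 46: p_11 = 46·2302082858953417 + 114535019462222 = 106010346531319404, q_11 = 46·255208607376625 + 12697337412997 = 11752293276737747 → 106010346531319404/11752293276737747
APPEND 27: p_12 = 27·106010346531319404 + 2302082858953417 = 2864581439204577325, q_12 = 27·11752293276737747 + 255208607376625 = 317567127079295794 → 2864581439204577325/317567127079295794
APPEND 17: p_13 = 17·2864581439204577325 + 106010346531319404 = 48803894813009133929, q_13 = 17·317567127079295794 + 11752293276737747 = 5410393453624766245 → 48803894813009133929/5410393453624766245
APPEND 21: p_14 = 21·48803894813009133929 + 2864581439204577325 = 1027746372512396389834, q_14 = 21·5410393453624766245 + 317567127079295794 = 113935829653199386939 → 1027746372512396389834/113935829653199386939
APPEND 11: p_15 = 11·1027746372512396389834 + 48803894813009133929 = 11354013992449369422103, q_15 = 11·113935829653199386939 + 5410393453624766245 = 1258704519638818022574 → 11354013992449369422103/1258704519638818022574
APPEND 12: p_16 = 12·11354013992449369422103 + 1027746372512396389834 = 137275914281904829455070, q_16 = 12·1258704519638818022574 + 113935829653199386939 = 15218390065319015657827 → 137275914281904829455070/15218390065319015657827
APPEND 27: p_17 = 27·137275914281904829455070 + 11354013992449369422103 = 3717803699603879764708993, q_17 = 27·15218390065319015657827 + 1258704519638818022574 = 412155236283252240783903 → 3717803699603879764708993/412155236283252240783903
APPEND 26: p_18 = 26·3717803699603879764708993 + 137275914281904829455070 = 96800172103982778711888888, q_18 = 26·412155236283252240783903 + 15218390065319015657827 = 10731254533429877276039305 → 96800172103982778711888888/10731254533429877276039305
APPEND 1: p_19 = 1·96800172103982778711888888 + 3717803699603879764708993 = 100517975803586658476597881, q_19 = 1·10731254533429877276039305 + 412155236283252240783903 = 11143409769713129516823208 → 100517975803586658476597881/11143409769713129516823208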